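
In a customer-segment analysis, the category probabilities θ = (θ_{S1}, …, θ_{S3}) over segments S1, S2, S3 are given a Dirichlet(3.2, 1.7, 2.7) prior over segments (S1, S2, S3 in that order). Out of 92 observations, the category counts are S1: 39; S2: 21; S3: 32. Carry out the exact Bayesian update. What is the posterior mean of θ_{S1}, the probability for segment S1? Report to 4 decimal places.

The Dirichlet prior is conjugate to the Multinomial likelihood: each posterior αⱼ = prior αⱼ + observed count nⱼ.
Posterior concentration: (42.2, 22.7, 34.7), total = 99.6.
E[θ_{S1}|data] = α_{S1}/Σα = 42.2/99.6 = 0.4237.

0.4237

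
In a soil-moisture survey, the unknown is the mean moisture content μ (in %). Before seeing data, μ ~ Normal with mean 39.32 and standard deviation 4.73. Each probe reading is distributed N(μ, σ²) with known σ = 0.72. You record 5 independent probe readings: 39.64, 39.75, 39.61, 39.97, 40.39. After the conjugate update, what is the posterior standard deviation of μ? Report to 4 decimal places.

0.3213

For Normal data with known variance σ², a Normal(μ₀, σ₀²) prior on μ is conjugate. Posterior precision = 1/σ₀² + n/σ²; posterior mean is the precision-weighted average of μ₀ and x̄.
σ₀² = 4.73² = 22.3729, σ² = 0.72² = 0.5184; σ² + n·σ₀² = 0.5184 + 5·22.3729 = 112.3829.
Posterior precision = 1/σ₀² + n/σ² = 1/22.3729 + 5/0.5184 = (σ² + n·σ₀²)/(σ₀²σ²) = 112.3829/(22.3729·0.5184); posterior variance σₙ² = σ₀²σ²/(σ² + n·σ₀²) = 22.3729·0.5184/112.3829 = 0.103202.
Posterior SD = √σₙ² = √(22.3729·0.5184/112.3829) = 0.3213.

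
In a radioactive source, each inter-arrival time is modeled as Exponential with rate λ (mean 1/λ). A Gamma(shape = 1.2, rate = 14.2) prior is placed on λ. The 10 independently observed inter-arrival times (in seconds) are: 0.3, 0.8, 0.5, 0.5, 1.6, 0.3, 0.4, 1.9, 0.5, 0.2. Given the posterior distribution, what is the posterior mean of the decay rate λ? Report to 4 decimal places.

With a Gamma(shape α, rate β) prior on the exponential rate λ, the posterior after n observations with total T = Σxᵢ is Gamma(α+n, β+T).
Sum of observations T = 7.0 seconds; n = 10.
Posterior: Gamma(1.2+10, 14.2+7.0) = Gamma(11.2, 21.2).
Posterior mean of λ = α/β = 11.2/21.2 = 0.5283.

0.5283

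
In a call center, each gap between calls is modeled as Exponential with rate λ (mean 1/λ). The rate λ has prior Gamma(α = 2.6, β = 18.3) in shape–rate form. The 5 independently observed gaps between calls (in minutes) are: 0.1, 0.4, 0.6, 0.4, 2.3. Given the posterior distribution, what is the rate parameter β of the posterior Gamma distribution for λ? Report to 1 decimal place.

With a Gamma(shape α, rate β) prior on the exponential rate λ, the posterior after n observations with total T = Σxᵢ is Gamma(α+n, β+T).
Sum of observations T = 3.8 minutes; n = 5.
Posterior: Gamma(2.6+5, 18.3+3.8) = Gamma(7.6, 22.1).
Posterior β = 22.1.

22.1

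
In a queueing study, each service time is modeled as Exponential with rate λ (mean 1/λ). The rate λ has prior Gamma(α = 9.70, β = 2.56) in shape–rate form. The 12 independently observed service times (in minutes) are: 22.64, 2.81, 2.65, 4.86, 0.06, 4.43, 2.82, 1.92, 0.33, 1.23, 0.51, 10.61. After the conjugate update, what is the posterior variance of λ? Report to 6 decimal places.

0.006579

With a Gamma(shape α, rate β) prior on the exponential rate λ, the posterior after n observations with total T = Σxᵢ is Gamma(α+n, β+T).
Sum of observations T = 54.87 minutes; n = 12.
Posterior: Gamma(9.70+12, 2.56+54.87) = Gamma(21.70, 57.43).
Var = α/β² = 0.006579.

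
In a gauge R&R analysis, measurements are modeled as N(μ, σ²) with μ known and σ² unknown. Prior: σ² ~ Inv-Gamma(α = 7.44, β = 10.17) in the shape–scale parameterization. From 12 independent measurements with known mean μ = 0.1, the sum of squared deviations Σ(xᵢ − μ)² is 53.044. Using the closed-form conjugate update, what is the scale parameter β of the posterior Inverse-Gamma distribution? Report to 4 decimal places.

With known mean μ and an Inverse-Gamma(α, β) prior on σ², the Normal likelihood is conjugate: posterior is Inv-Gamma(α + n/2, β + Σ(xᵢ−μ)²/2).
Posterior: Inv-Gamma(7.44 + 12/2, 10.17 + 53.044/2) = Inv-Gamma(13.44, 36.6920).
Posterior β = 36.6920.

36.6920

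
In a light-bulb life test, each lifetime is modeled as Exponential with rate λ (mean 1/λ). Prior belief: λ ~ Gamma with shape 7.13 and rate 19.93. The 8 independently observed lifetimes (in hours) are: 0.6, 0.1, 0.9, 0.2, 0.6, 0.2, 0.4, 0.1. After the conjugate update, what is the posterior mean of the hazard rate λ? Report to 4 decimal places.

With a Gamma(shape α, rate β) prior on the exponential rate λ, the posterior after n observations with total T = Σxᵢ is Gamma(α+n, β+T).
Sum of observations T = 3.1 hours; n = 8.
Posterior: Gamma(7.13+8, 19.93+3.1) = Gamma(15.13, 23.03).
Posterior mean of λ = α/β = 15.13/23.03 = 0.6570.

0.6570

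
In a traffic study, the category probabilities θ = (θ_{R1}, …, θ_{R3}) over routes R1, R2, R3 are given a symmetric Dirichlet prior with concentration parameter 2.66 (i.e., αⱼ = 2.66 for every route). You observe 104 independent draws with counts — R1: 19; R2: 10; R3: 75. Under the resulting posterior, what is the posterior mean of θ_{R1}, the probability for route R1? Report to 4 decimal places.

The Dirichlet prior is conjugate to the Multinomial likelihood: each posterior αⱼ = prior αⱼ + observed count nⱼ.
Posterior concentration: (21.66, 12.66, 77.66), total = 111.98.
E[θ_{R1}|data] = α_{R1}/Σα = 21.66/111.98 = 0.1934.

0.1934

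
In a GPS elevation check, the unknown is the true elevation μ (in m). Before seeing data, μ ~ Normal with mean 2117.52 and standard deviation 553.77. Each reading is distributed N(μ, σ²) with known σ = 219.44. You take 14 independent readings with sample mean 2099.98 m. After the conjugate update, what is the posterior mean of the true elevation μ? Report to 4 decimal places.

For Normal data with known variance σ², a Normal(μ₀, σ₀²) prior on μ is conjugate. Posterior precision = 1/σ₀² + n/σ²; posterior mean is the precision-weighted average of μ₀ and x̄.
n·x̄ = 14·2099.98 = 29399.72.
σ₀² = 553.77² = 306661.2129, σ² = 219.44² = 48153.9136; σ² + n·σ₀² = 48153.9136 + 14·306661.2129 = 4341410.8942.
Posterior mean = (μ₀/σ₀² + n·x̄/σ²)/(1/σ₀² + n/σ²) = (σ²·μ₀ + σ₀²·n·x̄)/(σ² + n·σ₀²) = (48153.9136·2117.52 + 306661.2129·29399.72)/4341410.8942 = 9117720669.24666/4341410.8942 = 2100.1745.

2100.1745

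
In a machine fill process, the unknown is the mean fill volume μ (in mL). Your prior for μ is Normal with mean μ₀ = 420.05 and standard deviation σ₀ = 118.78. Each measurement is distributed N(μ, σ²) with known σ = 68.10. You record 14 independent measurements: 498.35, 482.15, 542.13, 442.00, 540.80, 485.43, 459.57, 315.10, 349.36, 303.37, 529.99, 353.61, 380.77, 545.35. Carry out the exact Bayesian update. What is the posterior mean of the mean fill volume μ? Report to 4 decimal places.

For Normal data with known variance σ², a Normal(μ₀, σ₀²) prior on μ is conjugate. Posterior precision = 1/σ₀² + n/σ²; posterior mean is the precision-weighted average of μ₀ and x̄.
Σxᵢ = 498.35 + 482.15 + 542.13 + 442.00 + 540.80 + 485.43 + 459.57 + 315.10 + 349.36 + 303.37 + 529.99 + 353.61 + 380.77 + 545.35 = 6227.98, so n·x̄ = 6227.98.
σ₀² = 118.78² = 14108.6884, σ² = 68.10² = 4637.61; σ² + n·σ₀² = 4637.61 + 14·14108.6884 = 202159.2476.
Posterior mean = (μ₀/σ₀² + n·x̄/σ²)/(1/σ₀² + n/σ²) = (σ²·μ₀ + σ₀²·n·x̄)/(σ² + n·σ₀²) = (4637.61·420.05 + 14108.6884·6227.98)/202159.2476 = 89816657.261932/202159.2476 = 444.2867.

444.2867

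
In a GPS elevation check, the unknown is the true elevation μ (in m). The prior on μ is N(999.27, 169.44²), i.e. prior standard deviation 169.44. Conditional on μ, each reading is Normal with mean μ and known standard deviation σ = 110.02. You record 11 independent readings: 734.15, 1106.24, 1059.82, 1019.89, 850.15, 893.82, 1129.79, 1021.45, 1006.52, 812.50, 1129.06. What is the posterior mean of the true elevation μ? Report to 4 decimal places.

979.2571

For Normal data with known variance σ², a Normal(μ₀, σ₀²) prior on μ is conjugate. Posterior precision = 1/σ₀² + n/σ²; posterior mean is the precision-weighted average of μ₀ and x̄.
Σxᵢ = 734.15 + 1106.24 + 1059.82 + 1019.89 + 850.15 + 893.82 + 1129.79 + 1021.45 + 1006.52 + 812.50 + 1129.06 = 10763.39, so n·x̄ = 10763.39.
σ₀² = 169.44² = 28709.9136, σ² = 110.02² = 12104.4004; σ² + n·σ₀² = 12104.4004 + 11·28709.9136 = 327913.45.
Posterior mean = (μ₀/σ₀² + n·x̄/σ²)/(1/σ₀² + n/σ²) = (σ²·μ₀ + σ₀²·n·x̄)/(σ² + n·σ₀²) = (12104.4004·999.27 + 28709.9136·10763.39)/327913.45 = 321111561.130812/327913.45 = 979.2571.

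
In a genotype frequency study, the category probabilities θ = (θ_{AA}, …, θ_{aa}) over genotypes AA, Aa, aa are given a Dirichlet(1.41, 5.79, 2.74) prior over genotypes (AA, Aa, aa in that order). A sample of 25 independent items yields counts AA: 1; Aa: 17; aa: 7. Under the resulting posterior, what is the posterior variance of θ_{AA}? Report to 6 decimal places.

The Dirichlet prior is conjugate to the Multinomial likelihood: each posterior αⱼ = prior αⱼ + observed count nⱼ.
Posterior concentration: (2.41, 22.79, 9.74), total = 34.94.
Var[θ_j] = α_j(Σα−α_j)/((Σα)²(Σα+1)) = 2.41·32.53/(34.94²·35.94) = 0.001787.

0.001787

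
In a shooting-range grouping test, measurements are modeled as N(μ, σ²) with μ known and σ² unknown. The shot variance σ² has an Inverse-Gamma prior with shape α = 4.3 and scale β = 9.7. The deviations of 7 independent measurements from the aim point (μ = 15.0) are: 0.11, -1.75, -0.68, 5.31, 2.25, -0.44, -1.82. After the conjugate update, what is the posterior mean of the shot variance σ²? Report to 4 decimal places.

4.3898

With known mean μ and an Inverse-Gamma(α, β) prior on σ², the Normal likelihood is conjugate: posterior is Inv-Gamma(α + n/2, β + Σ(xᵢ−μ)²/2).
Σ(xᵢ−μ)² = (0.11)² + (-1.75)² + (-0.68)² + (5.31)² + (2.25)² + (-0.44)² + (-1.82)² = 40.3016.
Posterior: Inv-Gamma(4.3 + 7/2, 9.7 + 40.3016/2) = Inv-Gamma(7.80, 29.85080).
E[σ²|data] = β/(α−1) = 29.85080/6.80 = 4.3898.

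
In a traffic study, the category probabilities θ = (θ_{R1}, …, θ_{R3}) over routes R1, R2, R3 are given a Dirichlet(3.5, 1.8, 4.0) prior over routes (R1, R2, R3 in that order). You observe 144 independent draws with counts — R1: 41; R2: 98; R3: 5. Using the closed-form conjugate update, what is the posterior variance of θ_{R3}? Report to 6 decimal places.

The Dirichlet prior is conjugate to the Multinomial likelihood: each posterior αⱼ = prior αⱼ + observed count nⱼ.
Posterior concentration: (44.5, 99.8, 9.0), total = 153.3.
Var[θ_j] = α_j(Σα−α_j)/((Σα)²(Σα+1)) = 9.0·144.3/(153.3²·154.3) = 0.000358.

0.000358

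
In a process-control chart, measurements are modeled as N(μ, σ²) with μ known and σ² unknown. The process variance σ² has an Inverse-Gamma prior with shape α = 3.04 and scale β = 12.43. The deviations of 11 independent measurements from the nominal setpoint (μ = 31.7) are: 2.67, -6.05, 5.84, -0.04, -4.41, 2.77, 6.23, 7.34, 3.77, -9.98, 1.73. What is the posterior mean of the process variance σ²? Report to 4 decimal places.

22.5009

With known mean μ and an Inverse-Gamma(α, β) prior on σ², the Normal likelihood is conjugate: posterior is Inv-Gamma(α + n/2, β + Σ(xᵢ−μ)²/2).
Σ(xᵢ−μ)² = (2.67)² + (-6.05)² + (5.84)² + (-0.04)² + (-4.41)² + (2.77)² + (6.23)² + (7.34)² + (3.77)² + (-9.98)² + (1.73)² = 314.4543.
Posterior: Inv-Gamma(3.04 + 11/2, 12.43 + 314.4543/2) = Inv-Gamma(8.54, 169.65715).
E[σ²|data] = β/(α−1) = 169.65715/7.54 = 22.5009.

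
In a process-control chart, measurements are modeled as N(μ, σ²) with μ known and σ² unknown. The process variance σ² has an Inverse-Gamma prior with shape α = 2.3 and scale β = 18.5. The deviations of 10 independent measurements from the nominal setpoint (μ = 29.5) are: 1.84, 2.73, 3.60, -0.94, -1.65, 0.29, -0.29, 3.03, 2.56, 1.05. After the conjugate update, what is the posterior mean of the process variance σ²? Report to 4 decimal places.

With known mean μ and an Inverse-Gamma(α, β) prior on σ², the Normal likelihood is conjugate: posterior is Inv-Gamma(α + n/2, β + Σ(xᵢ−μ)²/2).
Σ(xᵢ−μ)² = (1.84)² + (2.73)² + (3.60)² + (-0.94)² + (-1.65)² + (0.29)² + (-0.29)² + (3.03)² + (2.56)² + (1.05)² = 44.4098.
Posterior: Inv-Gamma(2.3 + 10/2, 18.5 + 44.4098/2) = Inv-Gamma(7.30, 40.70490).
E[σ²|data] = β/(α−1) = 40.70490/6.30 = 6.4611.

6.4611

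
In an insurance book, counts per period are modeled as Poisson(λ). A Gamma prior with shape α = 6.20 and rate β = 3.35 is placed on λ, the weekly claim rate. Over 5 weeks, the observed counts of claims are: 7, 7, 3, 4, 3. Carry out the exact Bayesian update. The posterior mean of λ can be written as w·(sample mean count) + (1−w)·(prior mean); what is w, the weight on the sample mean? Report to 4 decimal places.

0.5988

With a Gamma(shape α, rate β) prior, the Poisson likelihood is conjugate: the posterior is Gamma(α + ΣXᵢ, β + n).
Posterior mean = (α₀+S)/(β₀+n) = [n/(β₀+n)]·(S/n) + [β₀/(β₀+n)]·(α₀/β₀), so only n and β₀ enter the weight.
Weight on data w = n/(β₀+n) = 5/(3.35+5) = 5/8.35 = 0.5988.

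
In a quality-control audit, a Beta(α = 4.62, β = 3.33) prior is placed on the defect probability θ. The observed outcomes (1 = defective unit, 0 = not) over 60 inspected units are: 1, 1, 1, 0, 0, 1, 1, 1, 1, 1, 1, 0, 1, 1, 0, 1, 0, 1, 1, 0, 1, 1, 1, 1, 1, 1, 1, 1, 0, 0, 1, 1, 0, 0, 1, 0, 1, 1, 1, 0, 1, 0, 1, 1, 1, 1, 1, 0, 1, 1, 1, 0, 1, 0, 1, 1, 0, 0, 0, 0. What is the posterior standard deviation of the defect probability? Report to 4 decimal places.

0.0572

The Beta prior is conjugate to a Binomial/Bernoulli likelihood; the update adds successes to α and failures to β.
Posterior: Beta(α+k, β+n−k) = Beta(4.62+40, 3.33+20) = Beta(44.62, 23.33).
Var = αβ/((α+β)²(α+β+1)) = 44.62·23.33/(67.95²·68.95) = 0.00326987; SD = √0.00326987 = 0.0572.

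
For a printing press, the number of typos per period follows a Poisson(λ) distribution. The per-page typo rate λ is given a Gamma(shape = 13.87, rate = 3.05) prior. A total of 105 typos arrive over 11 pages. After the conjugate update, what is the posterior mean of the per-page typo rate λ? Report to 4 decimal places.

With a Gamma(shape α, rate β) prior, the Poisson likelihood is conjugate: the posterior is Gamma(α + ΣXᵢ, β + n).
Posterior: Gamma(α+S, β+n) = Gamma(13.87+105, 3.05+11) = Gamma(118.87, 14.05).
Posterior mean = α/β = 118.87/14.05 = 8.4605.

8.4605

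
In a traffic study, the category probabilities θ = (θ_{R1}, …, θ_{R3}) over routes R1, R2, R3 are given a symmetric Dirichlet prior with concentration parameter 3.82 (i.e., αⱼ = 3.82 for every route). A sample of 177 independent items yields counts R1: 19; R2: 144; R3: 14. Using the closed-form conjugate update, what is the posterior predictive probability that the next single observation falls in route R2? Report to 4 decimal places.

0.7844

The Dirichlet prior is conjugate to the Multinomial likelihood: each posterior αⱼ = prior αⱼ + observed count nⱼ.
Posterior concentration: (22.82, 147.82, 17.82), total = 188.46.
P(next = R2 | data) = α_{R2}/Σα = 0.7844.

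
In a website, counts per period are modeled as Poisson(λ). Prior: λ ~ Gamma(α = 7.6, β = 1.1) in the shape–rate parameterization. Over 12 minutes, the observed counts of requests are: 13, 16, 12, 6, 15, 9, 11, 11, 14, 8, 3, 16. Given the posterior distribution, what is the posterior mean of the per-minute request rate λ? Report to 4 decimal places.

10.8092

With a Gamma(shape α, rate β) prior, the Poisson likelihood is conjugate: the posterior is Gamma(α + ΣXᵢ, β + n).
Sum of counts S = 134 over n = 12 minutes.
Posterior: Gamma(α+S, β+n) = Gamma(7.6+134, 1.1+12) = Gamma(141.6, 13.1).
Posterior mean = α/β = 141.6/13.1 = 10.8092.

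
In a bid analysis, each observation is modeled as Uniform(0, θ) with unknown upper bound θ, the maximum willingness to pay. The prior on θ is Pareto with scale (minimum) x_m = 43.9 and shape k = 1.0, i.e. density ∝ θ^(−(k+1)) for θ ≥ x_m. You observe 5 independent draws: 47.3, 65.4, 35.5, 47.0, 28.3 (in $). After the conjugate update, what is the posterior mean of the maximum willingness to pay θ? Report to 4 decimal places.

78.4800

A Pareto(scale x_m, shape k) prior on the upper bound θ of Uniform(0, θ) is conjugate: posterior is Pareto(max(x_m, max xᵢ), k + n).
Sample maximum = 65.4; prior scale x_m = 43.9 → posterior scale = max = 65.4.
Posterior shape = 1.0 + 5 = 6.0.
E[θ|data] = k·x_m/(k−1) = 6.0·65.4/5.0 = 78.4800.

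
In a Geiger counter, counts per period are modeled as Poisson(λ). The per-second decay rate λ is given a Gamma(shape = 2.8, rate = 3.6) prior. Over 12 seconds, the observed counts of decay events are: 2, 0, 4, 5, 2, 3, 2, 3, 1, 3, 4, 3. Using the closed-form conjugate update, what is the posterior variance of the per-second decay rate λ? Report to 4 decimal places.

With a Gamma(shape α, rate β) prior, the Poisson likelihood is conjugate: the posterior is Gamma(α + ΣXᵢ, β + n).
Sum of counts S = 32 over n = 12 seconds.
Posterior: Gamma(α+S, β+n) = Gamma(2.8+32, 3.6+12) = Gamma(34.8, 15.6).
Var = α/β² = 34.8/15.6² = 0.1430.

0.1430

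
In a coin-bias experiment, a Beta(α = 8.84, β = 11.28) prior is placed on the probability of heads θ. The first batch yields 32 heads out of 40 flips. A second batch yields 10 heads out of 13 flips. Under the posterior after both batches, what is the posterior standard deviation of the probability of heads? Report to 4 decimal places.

The Beta prior is conjugate to a Binomial/Bernoulli likelihood; the update adds successes to α and failures to β.
After batch 1: Beta(8.84+32, 11.28+8) = Beta(40.84, 19.28).
After batch 2: Beta(40.84+10, 19.28+3) = Beta(50.84, 22.28).
Var = αβ/((α+β)²(α+β+1)) = 50.84·22.28/(73.12²·74.12) = 0.00285833; SD = √0.00285833 = 0.0535.

0.0535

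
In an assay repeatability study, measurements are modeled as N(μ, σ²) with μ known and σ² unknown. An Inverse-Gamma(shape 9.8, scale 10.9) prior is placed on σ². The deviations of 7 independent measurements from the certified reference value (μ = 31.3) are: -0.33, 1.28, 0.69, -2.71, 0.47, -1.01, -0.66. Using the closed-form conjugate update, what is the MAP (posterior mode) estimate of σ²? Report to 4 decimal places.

With known mean μ and an Inverse-Gamma(α, β) prior on σ², the Normal likelihood is conjugate: posterior is Inv-Gamma(α + n/2, β + Σ(xᵢ−μ)²/2).
Σ(xᵢ−μ)² = (-0.33)² + (1.28)² + (0.69)² + (-2.71)² + (0.47)² + (-1.01)² + (-0.66)² = 11.2441.
Posterior: Inv-Gamma(9.8 + 7/2, 10.9 + 11.2441/2) = Inv-Gamma(13.30, 16.52205).
Mode = β/(α+1) = 16.52205/14.30 = 1.1554.

1.1554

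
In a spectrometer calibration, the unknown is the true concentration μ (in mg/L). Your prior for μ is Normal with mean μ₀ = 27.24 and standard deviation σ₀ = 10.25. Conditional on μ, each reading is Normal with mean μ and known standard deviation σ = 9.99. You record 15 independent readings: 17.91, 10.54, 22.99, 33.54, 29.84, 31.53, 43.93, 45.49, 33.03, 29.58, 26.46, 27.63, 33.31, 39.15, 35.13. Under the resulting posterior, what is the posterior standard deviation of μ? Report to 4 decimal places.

2.5014

For Normal data with known variance σ², a Normal(μ₀, σ₀²) prior on μ is conjugate. Posterior precision = 1/σ₀² + n/σ²; posterior mean is the precision-weighted average of μ₀ and x̄.
σ₀² = 10.25² = 105.0625, σ² = 9.99² = 99.8001; σ² + n·σ₀² = 99.8001 + 15·105.0625 = 1675.7376.
Posterior precision = 1/σ₀² + n/σ² = 1/105.0625 + 15/99.8001 = (σ² + n·σ₀²)/(σ₀²σ²) = 1675.7376/(105.0625·99.8001); posterior variance σₙ² = σ₀²σ²/(σ² + n·σ₀²) = 105.0625·99.8001/1675.7376 = 6.257094.
Posterior SD = √σₙ² = √(105.0625·99.8001/1675.7376) = 2.5014.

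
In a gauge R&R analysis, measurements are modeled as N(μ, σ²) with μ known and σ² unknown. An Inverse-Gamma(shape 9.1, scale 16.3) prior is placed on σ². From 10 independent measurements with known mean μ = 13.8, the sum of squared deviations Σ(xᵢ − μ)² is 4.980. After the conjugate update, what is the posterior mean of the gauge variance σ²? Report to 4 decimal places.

With known mean μ and an Inverse-Gamma(α, β) prior on σ², the Normal likelihood is conjugate: posterior is Inv-Gamma(α + n/2, β + Σ(xᵢ−μ)²/2).
Posterior: Inv-Gamma(9.1 + 10/2, 16.3 + 4.980/2) = Inv-Gamma(14.10, 18.7900).
E[σ²|data] = β/(α−1) = 18.7900/13.10 = 1.4344.

1.4344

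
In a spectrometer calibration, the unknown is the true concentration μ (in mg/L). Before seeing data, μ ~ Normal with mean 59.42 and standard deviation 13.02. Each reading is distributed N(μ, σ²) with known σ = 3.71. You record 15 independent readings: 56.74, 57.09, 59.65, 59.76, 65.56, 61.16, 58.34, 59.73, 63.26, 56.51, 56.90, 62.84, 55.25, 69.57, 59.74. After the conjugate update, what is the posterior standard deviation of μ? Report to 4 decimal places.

0.9553

For Normal data with known variance σ², a Normal(μ₀, σ₀²) prior on μ is conjugate. Posterior precision = 1/σ₀² + n/σ²; posterior mean is the precision-weighted average of μ₀ and x̄.
σ₀² = 13.02² = 169.5204, σ² = 3.71² = 13.7641; σ² + n·σ₀² = 13.7641 + 15·169.5204 = 2556.5701.
Posterior precision = 1/σ₀² + n/σ² = 1/169.5204 + 15/13.7641 = (σ² + n·σ₀²)/(σ₀²σ²) = 2556.5701/(169.5204·13.7641); posterior variance σₙ² = σ₀²σ²/(σ² + n·σ₀²) = 169.5204·13.7641/2556.5701 = 0.912666.
Posterior SD = √σₙ² = √(169.5204·13.7641/2556.5701) = 0.9553.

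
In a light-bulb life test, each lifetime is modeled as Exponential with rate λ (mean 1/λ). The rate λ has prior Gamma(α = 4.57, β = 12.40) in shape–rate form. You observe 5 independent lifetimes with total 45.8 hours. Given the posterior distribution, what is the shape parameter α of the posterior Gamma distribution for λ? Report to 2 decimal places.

9.57

With a Gamma(shape α, rate β) prior on the exponential rate λ, the posterior after n observations with total T = Σxᵢ is Gamma(α+n, β+T).
Posterior: Gamma(4.57+5, 12.40+45.8) = Gamma(9.57, 58.20).
Posterior α = 9.57.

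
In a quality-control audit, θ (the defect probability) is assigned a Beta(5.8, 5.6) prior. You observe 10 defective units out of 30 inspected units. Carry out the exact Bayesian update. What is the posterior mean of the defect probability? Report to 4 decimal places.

0.3816

The Beta prior is conjugate to a Binomial/Bernoulli likelihood; the update adds successes to α and failures to β.
Posterior: Beta(α+k, β+n−k) = Beta(5.8+10, 5.6+20) = Beta(15.8, 25.6).
Posterior mean = α/(α+β) = 15.8/41.4 = 0.3816.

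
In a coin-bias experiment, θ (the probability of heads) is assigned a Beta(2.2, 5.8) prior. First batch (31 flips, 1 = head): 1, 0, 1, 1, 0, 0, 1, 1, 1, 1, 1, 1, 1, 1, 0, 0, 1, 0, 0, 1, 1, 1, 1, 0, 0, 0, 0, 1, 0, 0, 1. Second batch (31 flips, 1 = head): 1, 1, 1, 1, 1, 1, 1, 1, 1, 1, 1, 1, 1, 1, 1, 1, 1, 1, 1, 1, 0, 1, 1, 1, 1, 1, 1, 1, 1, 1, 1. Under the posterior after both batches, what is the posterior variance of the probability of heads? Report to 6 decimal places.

The Beta prior is conjugate to a Binomial/Bernoulli likelihood; the update adds successes to α and failures to β.
After batch 1: Beta(2.2+18, 5.8+13) = Beta(20.2, 18.8).
After batch 2: Beta(20.2+30, 18.8+1) = Beta(50.2, 19.8).
Var = αβ/((α+β)²(α+β+1)) = 50.2·19.8/(70.0²·71.0) = 0.002857.

0.002857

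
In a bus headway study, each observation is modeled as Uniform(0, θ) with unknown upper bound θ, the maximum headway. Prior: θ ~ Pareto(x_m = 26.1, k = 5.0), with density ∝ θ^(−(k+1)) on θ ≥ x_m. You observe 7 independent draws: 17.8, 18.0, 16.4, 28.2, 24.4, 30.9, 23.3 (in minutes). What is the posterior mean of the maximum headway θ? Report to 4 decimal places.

A Pareto(scale x_m, shape k) prior on the upper bound θ of Uniform(0, θ) is conjugate: posterior is Pareto(max(x_m, max xᵢ), k + n).
Sample maximum = 30.9; prior scale x_m = 26.1 → posterior scale = max = 30.9.
Posterior shape = 5.0 + 7 = 12.0.
E[θ|data] = k·x_m/(k−1) = 12.0·30.9/11.0 = 33.7091.

33.7091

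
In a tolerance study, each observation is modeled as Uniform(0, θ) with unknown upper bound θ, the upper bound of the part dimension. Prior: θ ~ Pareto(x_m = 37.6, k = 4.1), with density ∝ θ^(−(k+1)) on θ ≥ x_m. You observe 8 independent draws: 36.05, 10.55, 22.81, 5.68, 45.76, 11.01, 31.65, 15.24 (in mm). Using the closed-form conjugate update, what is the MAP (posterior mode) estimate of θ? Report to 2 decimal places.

45.76

A Pareto(scale x_m, shape k) prior on the upper bound θ of Uniform(0, θ) is conjugate: posterior is Pareto(max(x_m, max xᵢ), k + n).
Sample maximum = 45.76; prior scale x_m = 37.6 → posterior scale = max = 45.76.
Posterior shape = 4.1 + 8 = 12.1.
The Pareto density is decreasing on [x_m, ∞), so the mode is x_m = 45.76.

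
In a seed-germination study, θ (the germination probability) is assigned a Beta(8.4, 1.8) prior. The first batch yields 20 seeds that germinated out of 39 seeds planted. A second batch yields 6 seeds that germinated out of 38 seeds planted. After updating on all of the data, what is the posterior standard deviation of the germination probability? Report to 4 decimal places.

0.0520

The Beta prior is conjugate to a Binomial/Bernoulli likelihood; the update adds successes to α and failures to β.
After batch 1: Beta(8.4+20, 1.8+19) = Beta(28.4, 20.8).
After batch 2: Beta(28.4+6, 20.8+32) = Beta(34.4, 52.8).
Var = αβ/((α+β)²(α+β+1)) = 34.4·52.8/(87.2²·88.2) = 0.00270826; SD = √0.00270826 = 0.0520.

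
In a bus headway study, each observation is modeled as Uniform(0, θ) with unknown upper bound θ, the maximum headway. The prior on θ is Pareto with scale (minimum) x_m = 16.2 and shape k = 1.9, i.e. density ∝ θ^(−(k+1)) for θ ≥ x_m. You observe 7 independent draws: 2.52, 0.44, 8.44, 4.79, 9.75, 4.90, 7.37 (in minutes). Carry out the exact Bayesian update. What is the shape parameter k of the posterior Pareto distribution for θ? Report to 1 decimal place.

8.9

A Pareto(scale x_m, shape k) prior on the upper bound θ of Uniform(0, θ) is conjugate: posterior is Pareto(max(x_m, max xᵢ), k + n).
Sample maximum = 9.75; prior scale x_m = 16.2 → posterior scale = max = 16.20.
Posterior shape = 1.9 + 7 = 8.9.
Posterior shape k = 8.9.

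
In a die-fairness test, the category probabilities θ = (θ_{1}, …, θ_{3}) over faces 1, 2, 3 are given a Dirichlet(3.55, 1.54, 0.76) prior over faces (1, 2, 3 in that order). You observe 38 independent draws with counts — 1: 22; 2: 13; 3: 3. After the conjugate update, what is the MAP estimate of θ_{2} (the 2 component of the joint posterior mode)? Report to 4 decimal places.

The Dirichlet prior is conjugate to the Multinomial likelihood: each posterior αⱼ = prior αⱼ + observed count nⱼ.
Posterior concentration: (25.55, 14.54, 3.76), total = 43.85.
Joint mode component: (α_{2}−1)/(Σα−K) = 13.54/40.85 = 0.3315.

0.3315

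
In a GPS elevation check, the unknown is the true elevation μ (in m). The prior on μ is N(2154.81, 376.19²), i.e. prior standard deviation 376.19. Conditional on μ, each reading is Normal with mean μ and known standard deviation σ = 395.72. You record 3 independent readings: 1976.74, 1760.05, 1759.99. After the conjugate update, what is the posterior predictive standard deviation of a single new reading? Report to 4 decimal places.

441.2792

For Normal data with known variance σ², a Normal(μ₀, σ₀²) prior on μ is conjugate. Posterior precision = 1/σ₀² + n/σ²; posterior mean is the precision-weighted average of μ₀ and x̄.
σ₀² = 376.19² = 141518.9161, σ² = 395.72² = 156594.3184; σ² + n·σ₀² = 156594.3184 + 3·141518.9161 = 581151.0667.
Posterior precision = 1/σ₀² + n/σ² = 1/141518.9161 + 3/156594.3184 = (σ² + n·σ₀²)/(σ₀²σ²) = 581151.0667/(141518.9161·156594.3184); posterior variance σₙ² = σ₀²σ²/(σ² + n·σ₀²) = 141518.9161·156594.3184/581151.0667 = 38133.042297.
Predictive variance for one new observation = σₙ² + σ² = 141518.9161·156594.3184/581151.0667 + 156594.3184 = σ²·(σ₀² + 581151.0667)/581151.0667 = 156594.3184·722669.9828/581151.0667 = 194727.360697; SD = √(156594.3184·722669.9828/581151.0667) = 441.2792.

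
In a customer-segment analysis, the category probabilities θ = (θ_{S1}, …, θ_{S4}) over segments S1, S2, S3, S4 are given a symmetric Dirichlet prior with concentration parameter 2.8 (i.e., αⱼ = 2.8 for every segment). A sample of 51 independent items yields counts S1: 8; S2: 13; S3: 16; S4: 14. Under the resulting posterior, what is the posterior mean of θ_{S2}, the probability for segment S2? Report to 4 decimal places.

0.2540

The Dirichlet prior is conjugate to the Multinomial likelihood: each posterior αⱼ = prior αⱼ + observed count nⱼ.
Posterior concentration: (10.8, 15.8, 18.8, 16.8), total = 62.2.
E[θ_{S2}|data] = α_{S2}/Σα = 15.8/62.2 = 0.2540.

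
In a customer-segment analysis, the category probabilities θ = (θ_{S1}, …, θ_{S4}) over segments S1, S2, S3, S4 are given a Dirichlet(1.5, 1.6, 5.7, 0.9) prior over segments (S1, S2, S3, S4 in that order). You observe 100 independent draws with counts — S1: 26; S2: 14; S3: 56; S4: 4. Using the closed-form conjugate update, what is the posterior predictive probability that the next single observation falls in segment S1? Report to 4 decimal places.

The Dirichlet prior is conjugate to the Multinomial likelihood: each posterior αⱼ = prior αⱼ + observed count nⱼ.
Posterior concentration: (27.5, 15.6, 61.7, 4.9), total = 109.7.
P(next = S1 | data) = α_{S1}/Σα = 0.2507.

0.2507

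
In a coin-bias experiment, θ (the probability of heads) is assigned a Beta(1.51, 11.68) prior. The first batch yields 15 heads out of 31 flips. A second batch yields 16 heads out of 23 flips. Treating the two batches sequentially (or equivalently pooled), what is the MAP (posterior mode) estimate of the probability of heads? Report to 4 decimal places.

The Beta prior is conjugate to a Binomial/Bernoulli likelihood; the update adds successes to α and failures to β.
After batch 1: Beta(1.51+15, 11.68+16) = Beta(16.51, 27.68).
After batch 2: Beta(16.51+16, 27.68+7) = Beta(32.51, 34.68).
Mode of Beta(a,b) for a,b>1 is (a−1)/(a+b−2) = 31.51/65.19 = 0.4834.

0.4834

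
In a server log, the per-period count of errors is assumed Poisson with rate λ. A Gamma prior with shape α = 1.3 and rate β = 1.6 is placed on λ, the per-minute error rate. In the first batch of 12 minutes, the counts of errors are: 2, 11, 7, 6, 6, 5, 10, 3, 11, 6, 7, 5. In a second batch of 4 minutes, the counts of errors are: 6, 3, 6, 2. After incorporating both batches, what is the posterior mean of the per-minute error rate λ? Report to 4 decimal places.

5.5284

With a Gamma(shape α, rate β) prior, the Poisson likelihood is conjugate: the posterior is Gamma(α + ΣXᵢ, β + n).
Batch 1: sum of counts S = 79 over n = 12 minutes.
After batch 1: Gamma(α+S, β+n) = Gamma(1.3+79, 1.6+12) = Gamma(80.3, 13.6).
Batch 2: sum of counts S = 17 over n = 4 minutes.
After batch 2: Gamma(α+S, β+n) = Gamma(80.3+17, 13.6+4) = Gamma(97.3, 17.6).
Posterior mean = α/β = 97.3/17.6 = 5.5284.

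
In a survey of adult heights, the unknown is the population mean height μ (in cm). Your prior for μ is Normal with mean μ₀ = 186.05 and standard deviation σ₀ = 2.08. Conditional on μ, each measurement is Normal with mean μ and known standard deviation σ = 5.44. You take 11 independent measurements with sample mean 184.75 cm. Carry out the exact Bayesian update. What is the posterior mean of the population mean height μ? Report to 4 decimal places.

185.2484

For Normal data with known variance σ², a Normal(μ₀, σ₀²) prior on μ is conjugate. Posterior precision = 1/σ₀² + n/σ²; posterior mean is the precision-weighted average of μ₀ and x̄.
n·x̄ = 11·184.75 = 2032.25.
σ₀² = 2.08² = 4.3264, σ² = 5.44² = 29.5936; σ² + n·σ₀² = 29.5936 + 11·4.3264 = 77.184.
Posterior mean = (μ₀/σ₀² + n·x̄/σ²)/(1/σ₀² + n/σ²) = (σ²·μ₀ + σ₀²·n·x̄)/(σ² + n·σ₀²) = (29.5936·186.05 + 4.3264·2032.25)/77.184 = 14298.21568/77.184 = 185.2484.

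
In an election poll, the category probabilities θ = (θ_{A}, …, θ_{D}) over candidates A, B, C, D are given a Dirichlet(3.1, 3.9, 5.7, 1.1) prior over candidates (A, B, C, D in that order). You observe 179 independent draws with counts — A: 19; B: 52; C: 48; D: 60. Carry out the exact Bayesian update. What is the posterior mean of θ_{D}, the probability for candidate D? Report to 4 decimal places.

0.3169

The Dirichlet prior is conjugate to the Multinomial likelihood: each posterior αⱼ = prior αⱼ + observed count nⱼ.
Posterior concentration: (22.1, 55.9, 53.7, 61.1), total = 192.8.
E[θ_{D}|data] = α_{D}/Σα = 61.1/192.8 = 0.3169.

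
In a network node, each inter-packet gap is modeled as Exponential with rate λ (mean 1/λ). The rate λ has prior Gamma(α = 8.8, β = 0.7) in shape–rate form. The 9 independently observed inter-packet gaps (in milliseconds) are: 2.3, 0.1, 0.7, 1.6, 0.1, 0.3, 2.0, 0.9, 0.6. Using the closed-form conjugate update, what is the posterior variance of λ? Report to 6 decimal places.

With a Gamma(shape α, rate β) prior on the exponential rate λ, the posterior after n observations with total T = Σxᵢ is Gamma(α+n, β+T).
Sum of observations T = 8.6 milliseconds; n = 9.
Posterior: Gamma(8.8+9, 0.7+8.6) = Gamma(17.8, 9.3).
Var = α/β² = 0.205804.

0.205804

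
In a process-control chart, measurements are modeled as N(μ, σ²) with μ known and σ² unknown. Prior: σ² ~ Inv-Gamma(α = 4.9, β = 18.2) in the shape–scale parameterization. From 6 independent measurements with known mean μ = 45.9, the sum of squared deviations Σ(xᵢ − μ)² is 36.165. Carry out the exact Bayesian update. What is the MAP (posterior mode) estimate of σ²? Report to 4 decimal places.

4.0767

With known mean μ and an Inverse-Gamma(α, β) prior on σ², the Normal likelihood is conjugate: posterior is Inv-Gamma(α + n/2, β + Σ(xᵢ−μ)²/2).
Posterior: Inv-Gamma(4.9 + 6/2, 18.2 + 36.165/2) = Inv-Gamma(7.90, 36.2825).
Mode = β/(α+1) = 36.2825/8.90 = 4.0767.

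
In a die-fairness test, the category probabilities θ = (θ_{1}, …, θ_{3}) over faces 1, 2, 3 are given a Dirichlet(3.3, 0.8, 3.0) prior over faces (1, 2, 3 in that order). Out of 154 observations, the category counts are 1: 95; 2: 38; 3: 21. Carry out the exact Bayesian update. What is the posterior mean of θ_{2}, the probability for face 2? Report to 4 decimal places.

The Dirichlet prior is conjugate to the Multinomial likelihood: each posterior αⱼ = prior αⱼ + observed count nⱼ.
Posterior concentration: (98.3, 38.8, 24.0), total = 161.1.
E[θ_{2}|data] = α_{2}/Σα = 38.8/161.1 = 0.2408.

0.2408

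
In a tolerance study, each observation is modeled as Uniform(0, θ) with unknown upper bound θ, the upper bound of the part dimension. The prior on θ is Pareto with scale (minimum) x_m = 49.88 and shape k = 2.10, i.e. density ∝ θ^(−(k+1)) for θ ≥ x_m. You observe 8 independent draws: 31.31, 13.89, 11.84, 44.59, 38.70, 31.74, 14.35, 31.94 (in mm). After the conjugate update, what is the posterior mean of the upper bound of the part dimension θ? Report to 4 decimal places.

55.3613

A Pareto(scale x_m, shape k) prior on the upper bound θ of Uniform(0, θ) is conjugate: posterior is Pareto(max(x_m, max xᵢ), k + n).
Sample maximum = 44.59; prior scale x_m = 49.88 → posterior scale = max = 49.88.
Posterior shape = 2.10 + 8 = 10.10.
E[θ|data] = k·x_m/(k−1) = 10.10·49.88/9.10 = 55.3613.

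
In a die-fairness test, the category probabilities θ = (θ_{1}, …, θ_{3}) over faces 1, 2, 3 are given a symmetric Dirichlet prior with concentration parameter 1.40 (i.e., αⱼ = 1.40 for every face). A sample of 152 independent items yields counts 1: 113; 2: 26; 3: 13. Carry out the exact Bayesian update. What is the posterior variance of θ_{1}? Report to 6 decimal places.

The Dirichlet prior is conjugate to the Multinomial likelihood: each posterior αⱼ = prior αⱼ + observed count nⱼ.
Posterior concentration: (114.40, 27.40, 14.40), total = 156.20.
Var[θ_j] = α_j(Σα−α_j)/((Σα)²(Σα+1)) = 114.40·41.80/(156.20²·157.20) = 0.001247.

0.001247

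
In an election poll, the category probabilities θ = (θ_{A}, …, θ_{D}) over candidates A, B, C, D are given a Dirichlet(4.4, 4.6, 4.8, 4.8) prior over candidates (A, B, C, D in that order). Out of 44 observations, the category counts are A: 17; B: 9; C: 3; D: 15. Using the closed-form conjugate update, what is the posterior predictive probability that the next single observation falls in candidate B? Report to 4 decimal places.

0.2173

The Dirichlet prior is conjugate to the Multinomial likelihood: each posterior αⱼ = prior αⱼ + observed count nⱼ.
Posterior concentration: (21.4, 13.6, 7.8, 19.8), total = 62.6.
P(next = B | data) = α_{B}/Σα = 0.2173.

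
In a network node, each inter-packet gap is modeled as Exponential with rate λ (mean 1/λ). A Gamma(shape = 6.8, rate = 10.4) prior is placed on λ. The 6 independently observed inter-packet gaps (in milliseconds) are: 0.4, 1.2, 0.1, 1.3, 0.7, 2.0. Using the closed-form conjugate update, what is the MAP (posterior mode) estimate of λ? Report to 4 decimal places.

With a Gamma(shape α, rate β) prior on the exponential rate λ, the posterior after n observations with total T = Σxᵢ is Gamma(α+n, β+T).
Sum of observations T = 5.7 milliseconds; n = 6.
Posterior: Gamma(6.8+6, 10.4+5.7) = Gamma(12.8, 16.1).
Mode = (α−1)/β = 0.7329.

0.7329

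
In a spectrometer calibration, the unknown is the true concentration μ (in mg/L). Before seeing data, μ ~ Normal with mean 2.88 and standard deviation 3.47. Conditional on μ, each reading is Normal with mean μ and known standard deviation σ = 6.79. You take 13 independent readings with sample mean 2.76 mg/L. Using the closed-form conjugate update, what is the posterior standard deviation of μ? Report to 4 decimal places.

1.6552

For Normal data with known variance σ², a Normal(μ₀, σ₀²) prior on μ is conjugate. Posterior precision = 1/σ₀² + n/σ²; posterior mean is the precision-weighted average of μ₀ and x̄.
σ₀² = 3.47² = 12.0409, σ² = 6.79² = 46.1041; σ² + n·σ₀² = 46.1041 + 13·12.0409 = 202.6358.
Posterior precision = 1/σ₀² + n/σ² = 1/12.0409 + 13/46.1041 = (σ² + n·σ₀²)/(σ₀²σ²) = 202.6358/(12.0409·46.1041); posterior variance σₙ² = σ₀²σ²/(σ² + n·σ₀²) = 12.0409·46.1041/202.6358 = 2.739570.
Posterior SD = √σₙ² = √(12.0409·46.1041/202.6358) = 1.6552.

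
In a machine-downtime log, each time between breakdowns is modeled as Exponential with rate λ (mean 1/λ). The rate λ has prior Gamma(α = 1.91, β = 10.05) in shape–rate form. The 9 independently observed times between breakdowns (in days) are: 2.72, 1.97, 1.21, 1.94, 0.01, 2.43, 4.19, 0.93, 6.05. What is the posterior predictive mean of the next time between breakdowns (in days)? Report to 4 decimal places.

3.1786

With a Gamma(shape α, rate β) prior on the exponential rate λ, the posterior after n observations with total T = Σxᵢ is Gamma(α+n, β+T).
Sum of observations T = 21.45 days; n = 9.
Posterior: Gamma(1.91+9, 10.05+21.45) = Gamma(10.91, 31.50).
The predictive distribution for the next observation is Lomax; its mean is β/(α−1) = 31.50/9.91 = 3.1786.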